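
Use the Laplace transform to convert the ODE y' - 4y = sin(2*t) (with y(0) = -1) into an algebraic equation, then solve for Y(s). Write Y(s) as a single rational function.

Y(s) = (-s^2 - 2)/(s^3 - 4*s^2 + 4*s - 16)

Take the Laplace transform of both sides.
With L{y'} = sY - y(0) = sY - (-1): the LHS transforms to (s - 4)Y - (-1).
The right side is L{sin(2*t)} = 2/(s^2 + 4).
So (s - 4)Y = 2/(s^2 + 4) + (-1).
Isolate Y and clear denominators.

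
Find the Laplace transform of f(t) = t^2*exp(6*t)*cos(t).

L{cos(t)} = s/(s^2 + 1).
Multiplying by e^(6t) shifts s → s - 6, so L{exp(6*t)*cos(t)} = (s - 6)/((s - 6)^2 + 1).
Then apply L{t^2·g(t)} = (-1)^2 d^2/ds^2[G(s)] with G(s) = (s - 6)/((s - 6)^2 + 1):
differentiating 2 times and applying the sign gives 2*(s - 6)*(s^2 - 12*s + 33)/(s^2 - 12*s + 37)^3.

2*(s - 6)*(s^2 - 12*s + 33)/(s^2 - 12*s + 37)^3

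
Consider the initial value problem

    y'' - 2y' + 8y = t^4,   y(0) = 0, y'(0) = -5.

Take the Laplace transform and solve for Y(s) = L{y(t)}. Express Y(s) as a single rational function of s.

Y(s) = (-5*s^5 + 24)/(s^7 - 2*s^6 + 8*s^5)

Transform both sides with L{·}.
The derivative rules (L{y''} = s^2 Y - s·y(0) - y'(0) and L{y'} = sY - y(0), with y(0) = 0, y'(0) = -5) turn the left side into (s^2 - 2*s + 8)Y - (-5).
The right side is L{t^4} = 24/s^5.
So (s^2 - 2*s + 8)Y = 24/s^5 + (-5).
Isolate Y and clear denominators.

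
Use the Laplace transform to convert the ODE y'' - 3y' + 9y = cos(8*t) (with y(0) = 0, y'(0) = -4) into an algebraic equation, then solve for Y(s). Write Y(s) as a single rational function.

Y(s) = (-4*s^2 + s - 256)/(s^4 - 3*s^3 + 73*s^2 - 192*s + 576)

Take the Laplace transform of both sides.
Using L{y''} = s^2 Y - s·y(0) - y'(0) and L{y'} = sY - y(0), with y(0) = 0, y'(0) = -4, the left side becomes (s^2 - 3*s + 9)Y - (-4).
The right side is L{cos(8*t)} = s/(s^2 + 64).
So (s^2 - 3*s + 9)Y = s/(s^2 + 64) + (-4).
Isolate Y and clear denominators.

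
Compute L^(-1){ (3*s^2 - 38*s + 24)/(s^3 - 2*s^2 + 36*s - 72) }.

-exp(2*t) - 5*sin(6*t) + 4*cos(6*t)

Factor the denominator: s^3 - 2*s^2 + 36*s - 72 = (s - 2)*(s^2 + 36).
Partial fraction decomposition gives [-1/(s - 2)] + [4*s/(s^2 + 36)] + [-30/(s^2 + 36)].
Invert each term: -1/(s - 2) ↔ -e^(2t); 4·s/(s^2 + 36) ↔ 4cos(6t); -5·6/(s^2 + 36) ↔ -5sin(6t).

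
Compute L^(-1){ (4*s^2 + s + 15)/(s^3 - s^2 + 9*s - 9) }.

2*exp(t) + sin(3*t) + 2*cos(3*t)

Factor the denominator: s^3 - s^2 + 9*s - 9 = (s - 1)*(s^2 + 9).
Partial fraction decomposition gives [2/(s - 1)] + [2*s/(s^2 + 9)] + [3/(s^2 + 9)].
Invert each term: 2/(s - 1) ↔ 2e^(t); 2·s/(s^2 + 9) ↔ 2cos(3t); 1·3/(s^2 + 9) ↔ sin(3t).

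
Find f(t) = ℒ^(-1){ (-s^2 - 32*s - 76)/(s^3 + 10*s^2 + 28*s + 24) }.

Factor the denominator: s^3 + 10*s^2 + 28*s + 24 = (s + 2)^2*(s + 6).
Partial fraction decomposition gives [-6/(s + 2)] + [-4/(s + 2)^2] + [5/(s + 6)].
Invert each term: -6/(s + 2) ↔ -6e^(-2t); -4/(s + 2)^2 ↔ -4t·e^(-2t); 5/(s + 6) ↔ 5e^(-6t).

f(t) = -4*t*exp(-2*t) - 6*exp(-2*t) + 5*exp(-6*t)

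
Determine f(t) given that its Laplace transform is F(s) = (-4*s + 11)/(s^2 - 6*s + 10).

Complete the square in the denominator: s^2 - 6*s + 10 = (s - 3)^2 + 1^2.
Split the numerator to match: -4*s + 11 = -4·(s - 3) - 1·1.
Invert each term: -4·(s - 3)/((s - 3)^2 + 1) ↔ -4e^(3t)cos(t); -1·1/((s - 3)^2 + 1) ↔ -e^(3t)sin(t).

f(t) = -exp(3*t)*sin(t) - 4*exp(3*t)*cos(t)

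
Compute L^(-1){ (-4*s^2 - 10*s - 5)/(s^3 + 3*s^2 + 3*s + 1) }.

Factor the denominator: s^3 + 3*s^2 + 3*s + 1 = (s + 1)^3.
Partial fraction decomposition gives [-4/(s + 1)] + [-2/(s + 1)^2] + [(s + 1)^(-3)].
Invert each term: -4/(s + 1) ↔ -4e^(-t); -2/(s + 1)^2 ↔ -2t·e^(-t); 1/(s + 1)^3 ↔ (1/2)t^2·e^(-t).

t^2*exp(-t)/2 - 2*t*exp(-t) - 4*exp(-t)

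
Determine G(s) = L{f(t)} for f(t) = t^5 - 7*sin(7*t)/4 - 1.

Apply the Laplace transform termwise.
(-7/4)·[L{sin(7t)} = 7/(s^2 + 49)]; L{t^5} = 5!/s^6 = 120/s^6; L{-1} = -1/s.

G(s) = -49/(4*(s^2 + 49)) - 1/s + 120/s^6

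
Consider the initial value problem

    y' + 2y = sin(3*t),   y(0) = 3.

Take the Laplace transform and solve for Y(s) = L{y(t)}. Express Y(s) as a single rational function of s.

Apply the Laplace transform to the equation.
Using L{y'} = sY - y(0) = sY - 3, the left side becomes (s + 2)Y - (3).
The right side is L{sin(3*t)} = 3/(s^2 + 9).
So (s + 2)Y = 3/(s^2 + 9) + (3).
Solve for Y(s) and write it as one ratio of polynomials.

Y(s) = (3*s^2 + 30)/(s^3 + 2*s^2 + 9*s + 18)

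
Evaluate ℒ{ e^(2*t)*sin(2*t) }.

2/((s - 2)^2 + 4)

L{sin(2t)} = 2/(s^2 + 4).
By the first shifting theorem, multiplying by e^(2t) replaces s with s - 2.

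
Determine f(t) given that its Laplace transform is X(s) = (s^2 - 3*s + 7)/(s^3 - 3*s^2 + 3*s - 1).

f(t) = 5*t^2*exp(t)/2 - t*exp(t) + exp(t)

Factor the denominator: s^3 - 3*s^2 + 3*s - 1 = (s - 1)^3.
Partial fraction decomposition gives [1/(s - 1)] + [-1/(s - 1)^2] + [5/(s - 1)^3].
Invert each term: 1/(s - 1) ↔ e^(t); -1/(s - 1)^2 ↔ -t·e^(t); 5/(s - 1)^3 ↔ (5/2)t^2·e^(t).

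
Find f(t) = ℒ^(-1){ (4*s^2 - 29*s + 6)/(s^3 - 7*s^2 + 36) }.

f(t) = -exp(6*t) + 3*exp(3*t) + 2*exp(-2*t)

Factor the denominator: s^3 - 7*s^2 + 36 = (s - 6)*(s - 3)*(s + 2).
Partial fraction decomposition gives [-1/(s - 6)] + [2/(s + 2)] + [3/(s - 3)].
Invert each term: -1/(s - 6) ↔ -e^(6t); 2/(s + 2) ↔ 2e^(-2t); 3/(s - 3) ↔ 3e^(3t).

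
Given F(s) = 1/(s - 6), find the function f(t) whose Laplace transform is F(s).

f(t) = exp(6*t)

Since L{e^(6t)} = 1/(s - 6), the inverse is e^(6*t).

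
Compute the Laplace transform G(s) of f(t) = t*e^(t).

G(s) = (s - 1)^(-2)

L{e^(t)} = 1/(s - 1).
Then apply L{t·g(t)} = -d/ds[H(s)] with H(s) = 1/(s - 1):
differentiating 1 time and applying the sign gives (s - 1)^(-2).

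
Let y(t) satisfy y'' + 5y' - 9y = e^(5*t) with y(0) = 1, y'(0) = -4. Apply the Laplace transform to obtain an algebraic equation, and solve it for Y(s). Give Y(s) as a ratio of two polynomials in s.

Apply the Laplace transform to the equation.
Using L{y''} = s^2 Y - s·y(0) - y'(0) and L{y'} = sY - y(0), with y(0) = 1, y'(0) = -4, the left side becomes (s^2 + 5*s - 9)Y - (s + 1).
The right side is L{e^(5*t)} = 1/(s - 5).
So (s^2 + 5*s - 9)Y = 1/(s - 5) + (s + 1).
Solve for Y(s) and write it as one ratio of polynomials.

Y(s) = (s^2 - 4*s - 4)/(s^3 - 34*s + 45)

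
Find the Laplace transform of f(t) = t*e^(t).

L{e^(t)} = 1/(s - 1).
Then apply L{t·g(t)} = -d/ds[G(s)] with G(s) = 1/(s - 1):
differentiating 1 time and applying the sign gives (s - 1)^(-2).

(s - 1)^(-2)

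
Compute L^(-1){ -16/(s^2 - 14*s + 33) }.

-4*exp(7*t)*sinh(4*t)

Rewrite the denominator: s^2 - 14*s + 33 = (s - 7)^2 - 16.
The form in (s - 7) signals a first-shifting-theorem factor e^(7t).
Since L{sinh(4t)} = 4/(s^2 - 16), the inverse is exp(7*t)*sinh(4*t), scaled by -4.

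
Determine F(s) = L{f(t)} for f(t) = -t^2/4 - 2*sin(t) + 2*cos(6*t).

F(s) = 2*s/(s^2 + 36) - 2/(s^2 + 1) - 1/(2*s^3)

The transform is linear, so treat each term independently.
(-1/4)·[L{t^2} = 2!/s^3 = 2/s^3]; (-2)·[L{sin(t)} = 1/(s^2 + 1)]; (2)·[L{cos(6t)} = s/(s^2 + 36)].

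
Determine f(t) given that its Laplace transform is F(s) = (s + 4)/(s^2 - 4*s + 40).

Complete the square in the denominator: s^2 - 4*s + 40 = (s - 2)^2 + 6^2.
Split the numerator to match: s + 4 = 1·(s - 2) + 1·6.
Invert each term: 1·(s - 2)/((s - 2)^2 + 36) ↔ e^(2t)cos(6t); 1·6/((s - 2)^2 + 36) ↔ e^(2t)sin(6t).

f(t) = exp(2*t)*sin(6*t) + exp(2*t)*cos(6*t)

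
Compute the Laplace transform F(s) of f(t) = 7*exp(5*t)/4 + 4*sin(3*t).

The transform is linear, so treat each term independently.
(4)·[L{sin(3t)} = 3/(s^2 + 9)]; (7/4)·[L{e^(5t)} = 1/(s - 5)].

F(s) = 12/(s^2 + 9) + 7/(4*(s - 5))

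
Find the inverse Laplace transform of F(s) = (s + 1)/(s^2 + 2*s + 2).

exp(-t)*cos(t)

Rewrite the denominator: s^2 + 2*s + 2 = (s + 1)^2 + 1.
The form in (s + 1) signals a first-shifting-theorem factor e^(-t).
Since L{cos(t)} = s/(s^2 + 1), the inverse is e^(-t)*cos(t).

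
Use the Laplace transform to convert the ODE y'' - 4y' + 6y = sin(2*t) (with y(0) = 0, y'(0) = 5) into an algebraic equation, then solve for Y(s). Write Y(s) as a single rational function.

Apply the Laplace transform to the equation.
The derivative rules (L{y''} = s^2 Y - s·y(0) - y'(0) and L{y'} = sY - y(0), with y(0) = 0, y'(0) = 5) turn the left side into (s^2 - 4*s + 6)Y - (5).
The right side is L{sin(2*t)} = 2/(s^2 + 4).
So (s^2 - 4*s + 6)Y = 2/(s^2 + 4) + (5).
Solve for Y(s) and write it as one ratio of polynomials.

Y(s) = (5*s^2 + 22)/(s^4 - 4*s^3 + 10*s^2 - 16*s + 24)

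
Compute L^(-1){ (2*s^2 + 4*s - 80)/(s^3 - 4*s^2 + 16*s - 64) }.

-exp(4*t) + 4*sin(4*t) + 3*cos(4*t)

Factor the denominator: s^3 - 4*s^2 + 16*s - 64 = (s - 4)*(s^2 + 16).
Partial fraction decomposition gives [-1/(s - 4)] + [3*s/(s^2 + 16)] + [16/(s^2 + 16)].
Invert each term: -1/(s - 4) ↔ -e^(4t); 3·s/(s^2 + 16) ↔ 3cos(4t); 4·4/(s^2 + 16) ↔ 4sin(4t).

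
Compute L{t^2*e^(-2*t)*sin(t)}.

2*(3*s^2 + 12*s + 11)/(s^2 + 4*s + 5)^3

L{sin(t)} = 1/(s^2 + 1).
Multiplying by e^(-2t) shifts s → s + 2, so L{e^(-2*t)*sin(t)} = 1/((s + 2)^2 + 1).
Then apply L{t^2·g(t)} = (-1)^2 d^2/ds^2[H(s)] with H(s) = 1/((s + 2)^2 + 1):
differentiating 2 times and applying the sign gives 2*(3*s^2 + 12*s + 11)/(s^2 + 4*s + 5)^3.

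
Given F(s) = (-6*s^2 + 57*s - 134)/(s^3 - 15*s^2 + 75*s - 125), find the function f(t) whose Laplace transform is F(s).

Factor the denominator: s^3 - 15*s^2 + 75*s - 125 = (s - 5)^3.
Partial fraction decomposition gives [-6/(s - 5)] + [-3/(s - 5)^2] + [(s - 5)^(-3)].
Invert each term: -6/(s - 5) ↔ -6e^(5t); -3/(s - 5)^2 ↔ -3t·e^(5t); 1/(s - 5)^3 ↔ (1/2)t^2·e^(5t).

f(t) = t^2*exp(5*t)/2 - 3*t*exp(5*t) - 6*exp(5*t)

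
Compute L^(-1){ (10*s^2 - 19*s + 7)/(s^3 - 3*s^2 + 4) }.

3*t*exp(2*t) + 6*exp(2*t) + 4*exp(-t)

Factor the denominator: s^3 - 3*s^2 + 4 = (s - 2)^2*(s + 1).
Partial fraction decomposition gives [6/(s - 2)] + [3/(s - 2)^2] + [4/(s + 1)].
Invert each term: 6/(s - 2) ↔ 6e^(2t); 3/(s - 2)^2 ↔ 3t·e^(2t); 4/(s + 1) ↔ 4e^(-t).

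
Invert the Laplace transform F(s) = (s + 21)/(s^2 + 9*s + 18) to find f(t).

f(t) = 6*exp(-3*t) - 5*exp(-6*t)

Factor the denominator: s^2 + 9*s + 18 = (s + 3)*(s + 6).
Partial fraction decomposition gives [-5/(s + 6)] + [6/(s + 3)].
Invert each term: -5/(s + 6) ↔ -5e^(-6t); 6/(s + 3) ↔ 6e^(-3t).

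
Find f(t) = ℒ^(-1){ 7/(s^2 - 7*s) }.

Factor the denominator: s^2 - 7*s = s*(s - 7).
Partial fraction decomposition gives [-1/s] + [1/(s - 7)].
Invert each term: -1/(s - 0) ↔ -e^(0t); 1/(s - 7) ↔ e^(7t).

f(t) = exp(7*t) - 1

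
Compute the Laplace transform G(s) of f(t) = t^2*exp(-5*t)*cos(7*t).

L{cos(7t)} = s/(s^2 + 49).
Multiplying by e^(-5t) shifts s → s + 5, so L{exp(-5*t)*cos(7*t)} = (s + 5)/((s + 5)^2 + 49).
Then apply L{t^2·g(t)} = (-1)^2 d^2/ds^2[H(s)] with H(s) = (s + 5)/((s + 5)^2 + 49):
differentiating 2 times and applying the sign gives 2*(s + 5)*(s^2 + 10*s - 122)/(s^2 + 10*s + 74)^3.

G(s) = 2*(s + 5)*(s^2 + 10*s - 122)/(s^2 + 10*s + 74)^3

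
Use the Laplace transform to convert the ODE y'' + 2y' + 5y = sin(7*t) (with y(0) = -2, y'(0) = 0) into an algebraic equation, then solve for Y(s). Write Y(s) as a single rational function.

Apply the Laplace transform to the equation.
With L{y''} = s^2 Y - s·y(0) - y'(0) and L{y'} = sY - y(0), with y(0) = -2, y'(0) = 0: the LHS transforms to (s^2 + 2*s + 5)Y - (-2*s - 4).
The right side is L{sin(7*t)} = 7/(s^2 + 49).
So (s^2 + 2*s + 5)Y = 7/(s^2 + 49) + (-2*s - 4).
Divide through and combine into a single rational function.

Y(s) = (-2*s^3 - 4*s^2 - 98*s - 189)/(s^4 + 2*s^3 + 54*s^2 + 98*s + 245)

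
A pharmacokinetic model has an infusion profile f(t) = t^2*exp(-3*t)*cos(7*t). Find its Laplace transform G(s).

L{cos(7t)} = s/(s^2 + 49).
Multiplying by e^(-3t) shifts s → s + 3, so L{exp(-3*t)*cos(7*t)} = (s + 3)/((s + 3)^2 + 49).
Then apply L{t^2·g(t)} = (-1)^2 d^2/ds^2[H(s)] with H(s) = (s + 3)/((s + 3)^2 + 49):
differentiating 2 times and applying the sign gives 2*(s + 3)*(s^2 + 6*s - 138)/(s^2 + 6*s + 58)^3.

G(s) = 2*(s + 3)*(s^2 + 6*s - 138)/(s^2 + 6*s + 58)^3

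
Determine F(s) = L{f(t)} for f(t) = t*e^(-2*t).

L{e^(-2t)} = 1/(s + 2).
Then apply L{t·g(t)} = -d/ds[G(s)] with G(s) = 1/(s + 2):
differentiating 1 time and applying the sign gives (s + 2)^(-2).

F(s) = (s + 2)^(-2)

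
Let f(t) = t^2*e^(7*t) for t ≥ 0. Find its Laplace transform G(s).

G(s) = 2/(s - 7)^3

L{e^(7t)} = 1/(s - 7).
Then apply L{t^2·g(t)} = (-1)^2 d^2/ds^2[H(s)] with H(s) = 1/(s - 7):
differentiating 2 times and applying the sign gives 2/(s - 7)^3.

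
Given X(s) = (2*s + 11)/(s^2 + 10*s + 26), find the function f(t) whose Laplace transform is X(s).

f(t) = exp(-5*t)*sin(t) + 2*exp(-5*t)*cos(t)

Complete the square in the denominator: s^2 + 10*s + 26 = (s + 5)^2 + 1^2.
Split the numerator to match: 2*s + 11 = 2·(s + 5) + 1·1.
Invert each term: 2·(s + 5)/((s + 5)^2 + 1) ↔ 2e^(-5t)cos(t); 1·1/((s + 5)^2 + 1) ↔ e^(-5t)sin(t).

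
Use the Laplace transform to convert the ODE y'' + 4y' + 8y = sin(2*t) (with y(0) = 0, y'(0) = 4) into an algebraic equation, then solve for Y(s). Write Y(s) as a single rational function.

Take the Laplace transform of both sides.
The derivative rules (L{y''} = s^2 Y - s·y(0) - y'(0) and L{y'} = sY - y(0), with y(0) = 0, y'(0) = 4) turn the left side into (s^2 + 4*s + 8)Y - (4).
The right side is L{sin(2*t)} = 2/(s^2 + 4).
So (s^2 + 4*s + 8)Y = 2/(s^2 + 4) + (4).
Divide through and combine into a single rational function.

Y(s) = (4*s^2 + 18)/(s^4 + 4*s^3 + 12*s^2 + 16*s + 32)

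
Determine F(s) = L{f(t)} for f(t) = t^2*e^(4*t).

L{e^(4t)} = 1/(s - 4).
Then apply L{t^2·g(t)} = (-1)^2 d^2/ds^2[G(s)] with G(s) = 1/(s - 4):
differentiating 2 times and applying the sign gives 2/(s - 4)^3.

F(s) = 2/(s - 4)^3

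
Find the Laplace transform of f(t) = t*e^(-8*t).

L{e^(-8t)} = 1/(s + 8).
Then apply L{t·g(t)} = -d/ds[H(s)] with H(s) = 1/(s + 8):
differentiating 1 time and applying the sign gives (s + 8)^(-2).

(s + 8)^(-2)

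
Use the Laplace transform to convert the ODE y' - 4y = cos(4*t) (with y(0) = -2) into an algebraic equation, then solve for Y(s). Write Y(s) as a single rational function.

Transform both sides with L{·}.
With L{y'} = sY - y(0) = sY - (-2): the LHS transforms to (s - 4)Y - (-2).
The right side is L{cos(4*t)} = s/(s^2 + 16).
So (s - 4)Y = s/(s^2 + 16) + (-2).
Isolate Y and clear denominators.

Y(s) = (-2*s^2 + s - 32)/(s^3 - 4*s^2 + 16*s - 64)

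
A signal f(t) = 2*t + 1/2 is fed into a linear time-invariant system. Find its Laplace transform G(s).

By linearity of the Laplace transform, transform each term separately.
L{1/2} = (1/2)/s; (2)·[L{t} = 1!/s^2 = 1/s^2].

G(s) = 1/(2*s) + 2/s^2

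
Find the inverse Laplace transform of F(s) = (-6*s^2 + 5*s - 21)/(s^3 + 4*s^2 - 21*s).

Factor the denominator: s^3 + 4*s^2 - 21*s = s*(s - 3)*(s + 7).
Partial fraction decomposition gives [1/s] + [-2/(s - 3)] + [-5/(s + 7)].
Invert each term: 1/(s - 0) ↔ e^(0t); -2/(s - 3) ↔ -2e^(3t); -5/(s + 7) ↔ -5e^(-7t).

-2*exp(3*t) + 1 - 5*exp(-7*t)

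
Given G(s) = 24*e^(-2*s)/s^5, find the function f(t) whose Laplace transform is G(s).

f(t) = Heaviside(t - 2)*((t - 2)^4)

The factor e^(-2s) signals a time shift by c = 2 (second shifting theorem).
L{t^4} = 4!/s^5 = 24/s^5, so L^-1{24/s^5} = t^4.
Hence the inverse is u(t - 2) times that function evaluated at t - 2.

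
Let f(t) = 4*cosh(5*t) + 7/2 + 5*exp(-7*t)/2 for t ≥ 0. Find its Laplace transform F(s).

F(s) = 4*s/(s^2 - 25) + 5/(2*(s + 7)) + 7/(2*s)

By linearity of the Laplace transform, transform each term separately.
L{7/2} = (7/2)/s; (4)·[L{cosh(5t)} = s/(s^2 - 25)]; (5/2)·[L{e^(-7t)} = 1/(s + 7)].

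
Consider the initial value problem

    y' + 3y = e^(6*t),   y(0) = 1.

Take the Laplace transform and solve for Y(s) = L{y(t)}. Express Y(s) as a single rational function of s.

Y(s) = (s - 5)/(s^2 - 3*s - 18)

Take the Laplace transform of both sides.
With L{y'} = sY - y(0) = sY - 1: the LHS transforms to (s + 3)Y - (1).
The right side is L{e^(6*t)} = 1/(s - 6).
So (s + 3)Y = 1/(s - 6) + (1).
Solve for Y(s) and write it as one ratio of polynomials.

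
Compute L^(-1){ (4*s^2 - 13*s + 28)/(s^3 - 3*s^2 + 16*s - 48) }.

Factor the denominator: s^3 - 3*s^2 + 16*s - 48 = (s - 3)*(s^2 + 16).
Partial fraction decomposition gives [1/(s - 3)] + [3*s/(s^2 + 16)] + [-4/(s^2 + 16)].
Invert each term: 1/(s - 3) ↔ e^(3t); 3·s/(s^2 + 16) ↔ 3cos(4t); -1·4/(s^2 + 16) ↔ -sin(4t).

exp(3*t) - sin(4*t) + 3*cos(4*t)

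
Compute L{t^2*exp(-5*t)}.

2/(s + 5)^3

L{e^(-5t)} = 1/(s + 5).
Then apply L{t^2·g(t)} = (-1)^2 d^2/ds^2[G(s)] with G(s) = 1/(s + 5):
differentiating 2 times and applying the sign gives 2/(s + 5)^3.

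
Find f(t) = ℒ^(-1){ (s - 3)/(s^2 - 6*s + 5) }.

Rewrite the denominator: s^2 - 6*s + 5 = (s - 3)^2 - 4.
The form in (s - 3) signals a first-shifting-theorem factor e^(3t).
Since L{cosh(2t)} = s/(s^2 - 4), the inverse is e^(3*t)*cosh(2*t).

f(t) = exp(3*t)*cosh(2*t)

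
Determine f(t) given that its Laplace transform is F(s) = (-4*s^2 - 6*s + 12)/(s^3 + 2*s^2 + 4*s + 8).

Factor the denominator: s^3 + 2*s^2 + 4*s + 8 = (s + 2)*(s^2 + 4).
Partial fraction decomposition gives [1/(s + 2)] + [-5*s/(s^2 + 4)] + [4/(s^2 + 4)].
Invert each term: 1/(s + 2) ↔ e^(-2t); -5·s/(s^2 + 4) ↔ -5cos(2t); 2·2/(s^2 + 4) ↔ 2sin(2t).

f(t) = 2*sin(2*t) - 5*cos(2*t) + exp(-2*t)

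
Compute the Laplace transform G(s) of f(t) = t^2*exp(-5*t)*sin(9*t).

G(s) = 54*(s^2 + 10*s - 2)/(s^2 + 10*s + 106)^3

L{sin(9t)} = 9/(s^2 + 81).
Multiplying by e^(-5t) shifts s → s + 5, so L{exp(-5*t)*sin(9*t)} = 9/((s + 5)^2 + 81).
Then apply L{t^2·g(t)} = (-1)^2 d^2/ds^2[H(s)] with H(s) = 9/((s + 5)^2 + 81):
differentiating 2 times and applying the sign gives 54*(s^2 + 10*s - 2)/(s^2 + 10*s + 106)^3.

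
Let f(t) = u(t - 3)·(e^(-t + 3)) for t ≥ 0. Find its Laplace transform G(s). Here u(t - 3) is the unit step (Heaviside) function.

By the second shifting theorem, L{u(t - c)·g(t - c)} = e^(-cs)·H(s) with c = 3 and H(s) = L{g(t)}.
L{e^(-t)} = 1/(s + 1).

G(s) = exp(-3*s)/(s + 1)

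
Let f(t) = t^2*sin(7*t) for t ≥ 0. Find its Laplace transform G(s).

L{sin(7t)} = 7/(s^2 + 49).
Then apply L{t^2·g(t)} = (-1)^2 d^2/ds^2[H(s)] with H(s) = 7/(s^2 + 49):
differentiating 2 times and applying the sign gives 14*(3*s^2 - 49)/(s^2 + 49)^3.

G(s) = 14*(3*s^2 - 49)/(s^2 + 49)^3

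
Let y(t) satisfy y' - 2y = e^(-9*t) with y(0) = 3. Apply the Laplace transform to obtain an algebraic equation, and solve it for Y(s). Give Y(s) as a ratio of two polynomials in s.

Take the Laplace transform of both sides.
With L{y'} = sY - y(0) = sY - 3: the LHS transforms to (s - 2)Y - (3).
The right side is L{e^(-9*t)} = 1/(s + 9).
So (s - 2)Y = 1/(s + 9) + (3).
Divide through and combine into a single rational function.

Y(s) = (3*s + 28)/(s^2 + 7*s - 18)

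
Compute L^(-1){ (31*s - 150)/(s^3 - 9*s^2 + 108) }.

4*t*exp(6*t) + 3*exp(6*t) - 3*exp(-3*t)

Factor the denominator: s^3 - 9*s^2 + 108 = (s - 6)^2*(s + 3).
Partial fraction decomposition gives [3/(s - 6)] + [4/(s - 6)^2] + [-3/(s + 3)].
Invert each term: 3/(s - 6) ↔ 3e^(6t); 4/(s - 6)^2 ↔ 4t·e^(6t); -3/(s + 3) ↔ -3e^(-3t).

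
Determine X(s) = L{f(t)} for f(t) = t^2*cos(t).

L{cos(t)} = s/(s^2 + 1).
Then apply L{t^2·g(t)} = (-1)^2 d^2/ds^2[G(s)] with G(s) = s/(s^2 + 1):
differentiating 2 times and applying the sign gives 2*s*(s^2 - 3)/(s^2 + 1)^3.

X(s) = 2*s*(s^2 - 3)/(s^2 + 1)^3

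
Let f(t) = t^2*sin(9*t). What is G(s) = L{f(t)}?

G(s) = 54*(s^2 - 27)/(s^2 + 81)^3

L{sin(9t)} = 9/(s^2 + 81).
Then apply L{t^2·g(t)} = (-1)^2 d^2/ds^2[H(s)] with H(s) = 9/(s^2 + 81):
differentiating 2 times and applying the sign gives 54*(s^2 - 27)/(s^2 + 81)^3.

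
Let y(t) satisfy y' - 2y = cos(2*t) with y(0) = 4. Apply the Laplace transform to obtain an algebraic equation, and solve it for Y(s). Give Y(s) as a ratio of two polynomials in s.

Y(s) = (4*s^2 + s + 16)/(s^3 - 2*s^2 + 4*s - 8)

Transform both sides with L{·}.
Using L{y'} = sY - y(0) = sY - 4, the left side becomes (s - 2)Y - (4).
The right side is L{cos(2*t)} = s/(s^2 + 4).
So (s - 2)Y = s/(s^2 + 4) + (4).
Solve for Y(s) and write it as one ratio of polynomials.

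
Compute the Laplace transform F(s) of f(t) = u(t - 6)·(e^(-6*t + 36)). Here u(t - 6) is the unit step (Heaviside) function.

F(s) = exp(-6*s)/(s + 6)

By the second shifting theorem, L{u(t - c)·g(t - c)} = e^(-cs)·G(s) with c = 6 and G(s) = L{g(t)}.
L{e^(-6t)} = 1/(s + 6).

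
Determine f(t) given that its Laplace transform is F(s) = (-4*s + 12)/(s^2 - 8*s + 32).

Complete the square in the denominator: s^2 - 8*s + 32 = (s - 4)^2 + 4^2.
Split the numerator to match: -4*s + 12 = -4·(s - 4) - 1·4.
Invert each term: -4·(s - 4)/((s - 4)^2 + 16) ↔ -4e^(4t)cos(4t); -1·4/((s - 4)^2 + 16) ↔ -e^(4t)sin(4t).

f(t) = -exp(4*t)*sin(4*t) - 4*exp(4*t)*cos(4*t)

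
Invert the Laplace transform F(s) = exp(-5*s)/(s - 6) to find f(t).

f(t) = Heaviside(t - 5)*(exp(6*t - 30))

The factor e^(-5s) signals a time shift by c = 5 (second shifting theorem).
L{e^(6t)} = 1/(s - 6), so L^-1{1/(s - 6)} = exp(6*t).
Hence the inverse is u(t - 5) times that function evaluated at t - 5.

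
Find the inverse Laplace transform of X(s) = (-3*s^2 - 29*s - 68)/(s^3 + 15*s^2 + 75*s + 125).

Factor the denominator: s^3 + 15*s^2 + 75*s + 125 = (s + 5)^3.
Partial fraction decomposition gives [-3/(s + 5)] + [(s + 5)^(-2)] + [2/(s + 5)^3].
Invert each term: -3/(s + 5) ↔ -3e^(-5t); 1/(s + 5)^2 ↔ t·e^(-5t); 2/(s + 5)^3 ↔ (1)t^2·e^(-5t).

t^2*exp(-5*t) + t*exp(-5*t) - 3*exp(-5*t)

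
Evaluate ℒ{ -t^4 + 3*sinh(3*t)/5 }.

9/(5*(s^2 - 9)) - 24/s^5

The transform is linear, so treat each term independently.
(3/5)·[L{sinh(3t)} = 3/(s^2 - 9)]; (-1)·[L{t^4} = 4!/s^5 = 24/s^5].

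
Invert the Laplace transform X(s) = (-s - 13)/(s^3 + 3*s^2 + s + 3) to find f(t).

Factor the denominator: s^3 + 3*s^2 + s + 3 = (s + 3)*(s^2 + 1).
Partial fraction decomposition gives [-1/(s + 3)] + [s/(s^2 + 1)] + [-4/(s^2 + 1)].
Invert each term: -1/(s + 3) ↔ -e^(-3t); 1·s/(s^2 + 1) ↔ cos(t); -4·1/(s^2 + 1) ↔ -4sin(t).

f(t) = -4*sin(t) + cos(t) - exp(-3*t)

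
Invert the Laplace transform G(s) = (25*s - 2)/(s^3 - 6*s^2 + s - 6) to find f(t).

f(t) = 4*exp(6*t) + sin(t) - 4*cos(t)

Factor the denominator: s^3 - 6*s^2 + s - 6 = (s - 6)*(s^2 + 1).
Partial fraction decomposition gives [4/(s - 6)] + [-4*s/(s^2 + 1)] + [1/(s^2 + 1)].
Invert each term: 4/(s - 6) ↔ 4e^(6t); -4·s/(s^2 + 1) ↔ -4cos(t); 1·1/(s^2 + 1) ↔ sin(t).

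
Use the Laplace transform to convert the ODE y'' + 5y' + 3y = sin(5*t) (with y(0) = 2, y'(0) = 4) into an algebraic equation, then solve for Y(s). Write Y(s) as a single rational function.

Take the Laplace transform of both sides.
With L{y''} = s^2 Y - s·y(0) - y'(0) and L{y'} = sY - y(0), with y(0) = 2, y'(0) = 4: the LHS transforms to (s^2 + 5*s + 3)Y - (2*s + 14).
The right side is L{sin(5*t)} = 5/(s^2 + 25).
So (s^2 + 5*s + 3)Y = 5/(s^2 + 25) + (2*s + 14).
Divide through and combine into a single rational function.

Y(s) = (2*s^3 + 14*s^2 + 50*s + 355)/(s^4 + 5*s^3 + 28*s^2 + 125*s + 75)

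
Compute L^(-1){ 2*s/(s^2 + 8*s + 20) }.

-4*exp(-4*t)*sin(2*t) + 2*exp(-4*t)*cos(2*t)

Complete the square in the denominator: s^2 + 8*s + 20 = (s + 4)^2 + 2^2.
Split the numerator to match: 2*s = 2·(s + 4) - 4·2.
Invert each term: 2·(s + 4)/((s + 4)^2 + 4) ↔ 2e^(-4t)cos(2t); -4·2/((s + 4)^2 + 4) ↔ -4e^(-4t)sin(2t).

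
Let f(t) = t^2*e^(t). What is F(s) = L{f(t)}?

F(s) = 2/(s - 1)^3

L{e^(t)} = 1/(s - 1).
Then apply L{t^2·g(t)} = (-1)^2 d^2/ds^2[G(s)] with G(s) = 1/(s - 1):
differentiating 2 times and applying the sign gives 2/(s - 1)^3.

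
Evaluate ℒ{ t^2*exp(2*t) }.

L{e^(2t)} = 1/(s - 2).
Then apply L{t^2·g(t)} = (-1)^2 d^2/ds^2[H(s)] with H(s) = 1/(s - 2):
differentiating 2 times and applying the sign gives 2/(s - 2)^3.

2/(s - 2)^3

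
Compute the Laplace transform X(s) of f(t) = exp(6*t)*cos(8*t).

X(s) = (s - 6)/((s - 6)^2 + 64)

L{cos(8t)} = s/(s^2 + 64).
By the first shifting theorem, multiplying by e^(6t) replaces s with s - 6.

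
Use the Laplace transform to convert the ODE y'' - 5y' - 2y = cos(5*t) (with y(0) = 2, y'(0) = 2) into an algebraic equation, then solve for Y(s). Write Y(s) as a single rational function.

Laplace-transform each side.
Using L{y''} = s^2 Y - s·y(0) - y'(0) and L{y'} = sY - y(0), with y(0) = 2, y'(0) = 2, the left side becomes (s^2 - 5*s - 2)Y - (2*s - 8).
The right side is L{cos(5*t)} = s/(s^2 + 25).
So (s^2 - 5*s - 2)Y = s/(s^2 + 25) + (2*s - 8).
Solve for Y(s) and write it as one ratio of polynomials.

Y(s) = (2*s^3 - 8*s^2 + 51*s - 200)/(s^4 - 5*s^3 + 23*s^2 - 125*s - 50)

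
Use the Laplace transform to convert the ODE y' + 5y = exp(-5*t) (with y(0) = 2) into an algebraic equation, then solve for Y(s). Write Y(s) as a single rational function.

Y(s) = (2*s + 11)/(s^2 + 10*s + 25)

Apply the Laplace transform to the equation.
Using L{y'} = sY - y(0) = sY - 2, the left side becomes (s + 5)Y - (2).
The right side is L{exp(-5*t)} = 1/(s + 5).
So (s + 5)Y = 1/(s + 5) + (2).
Solve for Y(s) and write it as one ratio of polynomials.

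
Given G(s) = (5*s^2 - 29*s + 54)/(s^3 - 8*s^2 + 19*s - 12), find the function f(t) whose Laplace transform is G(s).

Factor the denominator: s^3 - 8*s^2 + 19*s - 12 = (s - 4)*(s - 3)*(s - 1).
Partial fraction decomposition gives [-6/(s - 3)] + [5/(s - 1)] + [6/(s - 4)].
Invert each term: -6/(s - 3) ↔ -6e^(3t); 5/(s - 1) ↔ 5e^(t); 6/(s - 4) ↔ 6e^(4t).

f(t) = 6*exp(4*t) - 6*exp(3*t) + 5*exp(t)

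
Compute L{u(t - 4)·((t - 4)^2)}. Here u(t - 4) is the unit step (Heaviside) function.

By the second shifting theorem, L{u(t - c)·g(t - c)} = e^(-cs)·H(s) with c = 4 and H(s) = L{g(t)}.
L{t^2} = 2!/s^3 = 2/s^3.

2*exp(-4*s)/s^3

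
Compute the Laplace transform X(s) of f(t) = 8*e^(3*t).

X(s) = 8/(s - 3)

L{8} = 8/s.
By the first shifting theorem, multiplying by e^(3t) replaces s with s - 3.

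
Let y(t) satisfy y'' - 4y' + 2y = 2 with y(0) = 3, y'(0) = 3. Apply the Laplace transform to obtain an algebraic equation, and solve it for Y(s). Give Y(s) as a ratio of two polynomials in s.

Laplace-transform each side.
The derivative rules (L{y''} = s^2 Y - s·y(0) - y'(0) and L{y'} = sY - y(0), with y(0) = 3, y'(0) = 3) turn the left side into (s^2 - 4*s + 2)Y - (3*s - 9).
The right side is L{2} = 2/s.
So (s^2 - 4*s + 2)Y = 2/s + (3*s - 9).
Isolate Y and clear denominators.

Y(s) = (3*s^2 - 9*s + 2)/(s^3 - 4*s^2 + 2*s)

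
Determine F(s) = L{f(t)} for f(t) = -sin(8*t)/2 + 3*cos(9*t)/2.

F(s) = 3*s/(2*(s^2 + 81)) - 4/(s^2 + 64)

By linearity of the Laplace transform, transform each term separately.
(-1/2)·[L{sin(8t)} = 8/(s^2 + 64)]; (3/2)·[L{cos(9t)} = s/(s^2 + 81)].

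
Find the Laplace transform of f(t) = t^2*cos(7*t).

L{cos(7t)} = s/(s^2 + 49).
Then apply L{t^2·g(t)} = (-1)^2 d^2/ds^2[H(s)] with H(s) = s/(s^2 + 49):
differentiating 2 times and applying the sign gives 2*s*(s^2 - 147)/(s^2 + 49)^3.

2*s*(s^2 - 147)/(s^2 + 49)^3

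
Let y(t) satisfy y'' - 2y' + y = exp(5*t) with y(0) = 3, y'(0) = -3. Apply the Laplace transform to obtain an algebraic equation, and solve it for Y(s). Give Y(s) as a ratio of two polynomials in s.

Apply the Laplace transform to the equation.
Using L{y''} = s^2 Y - s·y(0) - y'(0) and L{y'} = sY - y(0), with y(0) = 3, y'(0) = -3, the left side becomes (s^2 - 2*s + 1)Y - (3*s - 9).
The right side is L{exp(5*t)} = 1/(s - 5).
So (s^2 - 2*s + 1)Y = 1/(s - 5) + (3*s - 9).
Isolate Y and clear denominators.

Y(s) = (3*s^2 - 24*s + 46)/(s^3 - 7*s^2 + 11*s - 5)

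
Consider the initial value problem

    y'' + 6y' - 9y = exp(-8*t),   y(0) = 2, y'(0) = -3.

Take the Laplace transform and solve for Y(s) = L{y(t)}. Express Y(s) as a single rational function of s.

Apply the Laplace transform to the equation.
The derivative rules (L{y''} = s^2 Y - s·y(0) - y'(0) and L{y'} = sY - y(0), with y(0) = 2, y'(0) = -3) turn the left side into (s^2 + 6*s - 9)Y - (2*s + 9).
The right side is L{exp(-8*t)} = 1/(s + 8).
So (s^2 + 6*s - 9)Y = 1/(s + 8) + (2*s + 9).
Isolate Y and clear denominators.

Y(s) = (2*s^2 + 25*s + 73)/(s^3 + 14*s^2 + 39*s - 72)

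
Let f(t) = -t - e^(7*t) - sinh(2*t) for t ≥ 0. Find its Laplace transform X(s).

X(s) = -2/(s^2 - 4) - 1/(s - 7) - 1/s^2

By linearity of the Laplace transform, transform each term separately.
(-1)·[L{e^(7t)} = 1/(s - 7)]; (-1)·[L{sinh(2t)} = 2/(s^2 - 4)]; (-1)·[L{t} = 1!/s^2 = 1/s^2].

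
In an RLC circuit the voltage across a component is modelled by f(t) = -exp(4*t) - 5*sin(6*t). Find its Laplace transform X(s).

X(s) = -30/(s^2 + 36) - 1/(s - 4)

Apply the Laplace transform termwise.
(-1)·[L{e^(4t)} = 1/(s - 4)]; (-5)·[L{sin(6t)} = 6/(s^2 + 36)].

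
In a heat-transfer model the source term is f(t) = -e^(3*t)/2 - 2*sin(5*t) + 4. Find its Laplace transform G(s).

G(s) = -10/(s^2 + 25) - 1/(2*(s - 3)) + 4/s

By linearity of the Laplace transform, transform each term separately.
(-2)·[L{sin(5t)} = 5/(s^2 + 25)]; (-1/2)·[L{e^(3t)} = 1/(s - 3)]; L{4} = 4/s.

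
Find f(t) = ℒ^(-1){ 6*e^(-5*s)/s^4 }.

f(t) = Heaviside(t - 5)*((t - 5)^3)

The factor e^(-5s) signals a time shift by c = 5 (second shifting theorem).
L{t^3} = 3!/s^4 = 6/s^4, so L^-1{6/s^4} = t^3.
Hence the inverse is u(t - 5) times that function evaluated at t - 5.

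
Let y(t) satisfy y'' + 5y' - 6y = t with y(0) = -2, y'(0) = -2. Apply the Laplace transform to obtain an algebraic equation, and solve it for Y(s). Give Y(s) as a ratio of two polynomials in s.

Y(s) = (-2*s^3 - 12*s^2 + 1)/(s^4 + 5*s^3 - 6*s^2)

Apply the Laplace transform to the equation.
Using L{y''} = s^2 Y - s·y(0) - y'(0) and L{y'} = sY - y(0), with y(0) = -2, y'(0) = -2, the left side becomes (s^2 + 5*s - 6)Y - (-2*s - 12).
The right side is L{t} = s^(-2).
So (s^2 + 5*s - 6)Y = s^(-2) + (-2*s - 12).
Solve for Y(s) and write it as one ratio of polynomials.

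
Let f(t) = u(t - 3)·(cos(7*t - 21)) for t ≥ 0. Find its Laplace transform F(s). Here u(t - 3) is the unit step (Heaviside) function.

F(s) = s*exp(-3*s)/(s^2 + 49)

By the second shifting theorem, L{u(t - c)·g(t - c)} = e^(-cs)·G(s) with c = 3 and G(s) = L{g(t)}.
L{cos(7t)} = s/(s^2 + 49).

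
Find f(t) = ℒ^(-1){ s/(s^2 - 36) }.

f(t) = cosh(6*t)

Since L{cosh(6t)} = s/(s^2 - 36), the inverse is cosh(6*t).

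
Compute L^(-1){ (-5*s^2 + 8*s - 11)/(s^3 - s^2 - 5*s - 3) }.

6*t*exp(-t) - 2*exp(3*t) - 3*exp(-t)

Factor the denominator: s^3 - s^2 - 5*s - 3 = (s - 3)*(s + 1)^2.
Partial fraction decomposition gives [-3/(s + 1)] + [6/(s + 1)^2] + [-2/(s - 3)].
Invert each term: -3/(s + 1) ↔ -3e^(-t); 6/(s + 1)^2 ↔ 6t·e^(-t); -2/(s - 3) ↔ -2e^(3t).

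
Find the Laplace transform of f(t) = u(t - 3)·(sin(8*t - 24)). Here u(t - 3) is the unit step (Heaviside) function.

8*exp(-3*s)/(s^2 + 64)

By the second shifting theorem, L{u(t - c)·g(t - c)} = e^(-cs)·G(s) with c = 3 and G(s) = L{g(t)}.
L{sin(8t)} = 8/(s^2 + 64).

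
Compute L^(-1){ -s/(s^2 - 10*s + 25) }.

-5*t*exp(5*t) - exp(5*t)

Factor the denominator: s^2 - 10*s + 25 = (s - 5)^2.
Partial fraction decomposition gives [-1/(s - 5)] + [-5/(s - 5)^2].
Invert each term: -1/(s - 5) ↔ -e^(5t); -5/(s - 5)^2 ↔ -5t·e^(5t).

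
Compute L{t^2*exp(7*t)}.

L{t^2} = 2!/s^3 = 2/s^3.
By the first shifting theorem, multiplying by e^(7t) replaces s with s - 7.

2/(s - 7)^3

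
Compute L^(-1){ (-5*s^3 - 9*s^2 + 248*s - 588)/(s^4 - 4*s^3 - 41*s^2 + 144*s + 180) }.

-6*exp(6*t) + 3*exp(5*t) - 4*exp(-t) + 2*exp(-6*t)

Factor the denominator: s^4 - 4*s^3 - 41*s^2 + 144*s + 180 = (s - 6)*(s - 5)*(s + 1)*(s + 6).
Partial fraction decomposition gives [-6/(s - 6)] + [3/(s - 5)] + [2/(s + 6)] + [-4/(s + 1)].
Invert each term: -6/(s - 6) ↔ -6e^(6t); 3/(s - 5) ↔ 3e^(5t); 2/(s + 6) ↔ 2e^(-6t); -4/(s + 1) ↔ -4e^(-t).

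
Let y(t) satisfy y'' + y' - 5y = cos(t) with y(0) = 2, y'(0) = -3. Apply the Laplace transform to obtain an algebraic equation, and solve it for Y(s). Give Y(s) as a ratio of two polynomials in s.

Y(s) = (2*s^3 - s^2 + 3*s - 1)/(s^4 + s^3 - 4*s^2 + s - 5)

Laplace-transform each side.
With L{y''} = s^2 Y - s·y(0) - y'(0) and L{y'} = sY - y(0), with y(0) = 2, y'(0) = -3: the LHS transforms to (s^2 + s - 5)Y - (2*s - 1).
The right side is L{cos(t)} = s/(s^2 + 1).
So (s^2 + s - 5)Y = s/(s^2 + 1) + (2*s - 1).
Isolate Y and clear denominators.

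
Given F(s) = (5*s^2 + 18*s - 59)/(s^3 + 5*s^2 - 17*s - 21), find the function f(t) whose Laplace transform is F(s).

f(t) = exp(3*t) + 3*exp(-t) + exp(-7*t)

Factor the denominator: s^3 + 5*s^2 - 17*s - 21 = (s - 3)*(s + 1)*(s + 7).
Partial fraction decomposition gives [3/(s + 1)] + [1/(s - 3)] + [1/(s + 7)].
Invert each term: 3/(s + 1) ↔ 3e^(-t); 1/(s - 3) ↔ e^(3t); 1/(s + 7) ↔ e^(-7t).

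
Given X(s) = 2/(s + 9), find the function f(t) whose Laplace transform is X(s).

f(t) = 2*exp(-9*t)

Since L{e^(-9t)} = 1/(s + 9), the inverse is e^(-9*t), scaled by 2.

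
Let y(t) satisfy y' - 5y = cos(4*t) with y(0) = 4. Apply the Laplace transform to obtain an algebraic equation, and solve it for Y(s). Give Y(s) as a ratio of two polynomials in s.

Y(s) = (4*s^2 + s + 64)/(s^3 - 5*s^2 + 16*s - 80)

Apply the Laplace transform to the equation.
With L{y'} = sY - y(0) = sY - 4: the LHS transforms to (s - 5)Y - (4).
The right side is L{cos(4*t)} = s/(s^2 + 16).
So (s - 5)Y = s/(s^2 + 16) + (4).
Divide through and combine into a single rational function.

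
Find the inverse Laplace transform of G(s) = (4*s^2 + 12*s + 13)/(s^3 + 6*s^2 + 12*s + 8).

Factor the denominator: s^3 + 6*s^2 + 12*s + 8 = (s + 2)^3.
Partial fraction decomposition gives [4/(s + 2)] + [-4/(s + 2)^2] + [5/(s + 2)^3].
Invert each term: 4/(s + 2) ↔ 4e^(-2t); -4/(s + 2)^2 ↔ -4t·e^(-2t); 5/(s + 2)^3 ↔ (5/2)t^2·e^(-2t).

5*t^2*exp(-2*t)/2 - 4*t*exp(-2*t) + 4*exp(-2*t)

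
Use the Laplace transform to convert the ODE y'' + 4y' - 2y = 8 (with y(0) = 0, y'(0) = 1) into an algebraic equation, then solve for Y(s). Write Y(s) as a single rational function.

Apply the Laplace transform to the equation.
Using L{y''} = s^2 Y - s·y(0) - y'(0) and L{y'} = sY - y(0), with y(0) = 0, y'(0) = 1, the left side becomes (s^2 + 4*s - 2)Y - (1).
The right side is L{8} = 8/s.
So (s^2 + 4*s - 2)Y = 8/s + (1).
Divide through and combine into a single rational function.

Y(s) = (s + 8)/(s^3 + 4*s^2 - 2*s)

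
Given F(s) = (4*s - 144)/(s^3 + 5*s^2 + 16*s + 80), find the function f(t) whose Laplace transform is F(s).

f(t) = -4*sin(4*t) + 4*cos(4*t) - 4*exp(-5*t)

Factor the denominator: s^3 + 5*s^2 + 16*s + 80 = (s + 5)*(s^2 + 16).
Partial fraction decomposition gives [-4/(s + 5)] + [4*s/(s^2 + 16)] + [-16/(s^2 + 16)].
Invert each term: -4/(s + 5) ↔ -4e^(-5t); 4·s/(s^2 + 16) ↔ 4cos(4t); -4·4/(s^2 + 16) ↔ -4sin(4t).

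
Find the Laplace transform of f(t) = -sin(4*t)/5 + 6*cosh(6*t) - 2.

Apply the Laplace transform termwise.
(-1/5)·[L{sin(4t)} = 4/(s^2 + 16)]; L{-2} = -2/s; (6)·[L{cosh(6t)} = s/(s^2 - 36)].

6*s/(s^2 - 36) - 4/(5*(s^2 + 16)) - 2/s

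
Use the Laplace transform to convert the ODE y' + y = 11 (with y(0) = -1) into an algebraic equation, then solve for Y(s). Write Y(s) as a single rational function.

Transform both sides with L{·}.
The derivative rules (L{y'} = sY - y(0) = sY - (-1)) turn the left side into (s + 1)Y - (-1).
The right side is L{11} = 11/s.
So (s + 1)Y = 11/s + (-1).
Isolate Y and clear denominators.

Y(s) = (-s + 11)/(s^2 + s)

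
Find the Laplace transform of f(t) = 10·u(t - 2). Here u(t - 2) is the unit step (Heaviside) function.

By the second shifting theorem, L{u(t - c)·g(t - c)} = e^(-cs)·H(s) with c = 2 and H(s) = L{g(t)}.
L{10} = 10/s.

10*exp(-2*s)/s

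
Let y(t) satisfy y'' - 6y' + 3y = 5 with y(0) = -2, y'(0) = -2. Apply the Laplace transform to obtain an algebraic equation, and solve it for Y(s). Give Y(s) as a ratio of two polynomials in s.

Y(s) = (-2*s^2 + 10*s + 5)/(s^3 - 6*s^2 + 3*s)

Transform both sides with L{·}.
The derivative rules (L{y''} = s^2 Y - s·y(0) - y'(0) and L{y'} = sY - y(0), with y(0) = -2, y'(0) = -2) turn the left side into (s^2 - 6*s + 3)Y - (-2*s + 10).
The right side is L{5} = 5/s.
So (s^2 - 6*s + 3)Y = 5/s + (-2*s + 10).
Divide through and combine into a single rational function.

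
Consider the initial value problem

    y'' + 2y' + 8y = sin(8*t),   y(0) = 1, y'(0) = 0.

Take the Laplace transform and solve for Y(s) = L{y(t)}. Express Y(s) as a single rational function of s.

Y(s) = (s^3 + 2*s^2 + 64*s + 136)/(s^4 + 2*s^3 + 72*s^2 + 128*s + 512)

Take the Laplace transform of both sides.
The derivative rules (L{y''} = s^2 Y - s·y(0) - y'(0) and L{y'} = sY - y(0), with y(0) = 1, y'(0) = 0) turn the left side into (s^2 + 2*s + 8)Y - (s + 2).
The right side is L{sin(8*t)} = 8/(s^2 + 64).
So (s^2 + 2*s + 8)Y = 8/(s^2 + 64) + (s + 2).
Solve for Y(s) and write it as one ratio of polynomials.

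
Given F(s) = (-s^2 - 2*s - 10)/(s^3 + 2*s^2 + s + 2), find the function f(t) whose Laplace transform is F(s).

f(t) = -4*sin(t) + cos(t) - 2*exp(-2*t)

Factor the denominator: s^3 + 2*s^2 + s + 2 = (s + 2)*(s^2 + 1).
Partial fraction decomposition gives [-2/(s + 2)] + [s/(s^2 + 1)] + [-4/(s^2 + 1)].
Invert each term: -2/(s + 2) ↔ -2e^(-2t); 1·s/(s^2 + 1) ↔ cos(t); -4·1/(s^2 + 1) ↔ -4sin(t).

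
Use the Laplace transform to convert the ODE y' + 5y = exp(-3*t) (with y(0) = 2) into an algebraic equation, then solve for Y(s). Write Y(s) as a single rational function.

Apply the Laplace transform to the equation.
Using L{y'} = sY - y(0) = sY - 2, the left side becomes (s + 5)Y - (2).
The right side is L{exp(-3*t)} = 1/(s + 3).
So (s + 5)Y = 1/(s + 3) + (2).
Solve for Y(s) and write it as one ratio of polynomials.

Y(s) = (2*s + 7)/(s^2 + 8*s + 15)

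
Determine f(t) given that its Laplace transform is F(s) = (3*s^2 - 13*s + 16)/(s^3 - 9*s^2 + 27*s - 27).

f(t) = 2*t^2*exp(3*t) + 5*t*exp(3*t) + 3*exp(3*t)

Factor the denominator: s^3 - 9*s^2 + 27*s - 27 = (s - 3)^3.
Partial fraction decomposition gives [3/(s - 3)] + [5/(s - 3)^2] + [4/(s - 3)^3].
Invert each term: 3/(s - 3) ↔ 3e^(3t); 5/(s - 3)^2 ↔ 5t·e^(3t); 4/(s - 3)^3 ↔ (2)t^2·e^(3t).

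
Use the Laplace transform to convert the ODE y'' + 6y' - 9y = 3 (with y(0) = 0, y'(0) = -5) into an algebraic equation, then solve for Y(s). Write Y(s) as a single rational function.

Take the Laplace transform of both sides.
With L{y''} = s^2 Y - s·y(0) - y'(0) and L{y'} = sY - y(0), with y(0) = 0, y'(0) = -5: the LHS transforms to (s^2 + 6*s - 9)Y - (-5).
The right side is L{3} = 3/s.
So (s^2 + 6*s - 9)Y = 3/s + (-5).
Isolate Y and clear denominators.

Y(s) = (-5*s + 3)/(s^3 + 6*s^2 - 9*s)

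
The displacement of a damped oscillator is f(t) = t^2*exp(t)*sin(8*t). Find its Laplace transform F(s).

F(s) = 16*(3*s^2 - 6*s - 61)/(s^2 - 2*s + 65)^3

L{sin(8t)} = 8/(s^2 + 64).
Multiplying by e^(t) shifts s → s - 1, so L{exp(t)*sin(8*t)} = 8/((s - 1)^2 + 64).
Then apply L{t^2·g(t)} = (-1)^2 d^2/ds^2[G(s)] with G(s) = 8/((s - 1)^2 + 64):
differentiating 2 times and applying the sign gives 16*(3*s^2 - 6*s - 61)/(s^2 - 2*s + 65)^3.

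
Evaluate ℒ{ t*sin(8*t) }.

L{sin(8t)} = 8/(s^2 + 64).
Then apply L{t·g(t)} = -d/ds[H(s)] with H(s) = 8/(s^2 + 64):
differentiating 1 time and applying the sign gives 16*s/(s^2 + 64)^2.

16*s/(s^2 + 64)^2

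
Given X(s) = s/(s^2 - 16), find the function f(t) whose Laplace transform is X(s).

Since L{cosh(4t)} = s/(s^2 - 16), the inverse is cosh(4*t).

f(t) = cosh(4*t)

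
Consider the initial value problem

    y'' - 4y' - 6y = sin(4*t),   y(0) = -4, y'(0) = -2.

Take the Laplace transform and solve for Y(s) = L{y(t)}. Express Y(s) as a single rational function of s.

Y(s) = (-4*s^3 + 14*s^2 - 64*s + 228)/(s^4 - 4*s^3 + 10*s^2 - 64*s - 96)

Laplace-transform each side.
With L{y''} = s^2 Y - s·y(0) - y'(0) and L{y'} = sY - y(0), with y(0) = -4, y'(0) = -2: the LHS transforms to (s^2 - 4*s - 6)Y - (-4*s + 14).
The right side is L{sin(4*t)} = 4/(s^2 + 16).
So (s^2 - 4*s - 6)Y = 4/(s^2 + 16) + (-4*s + 14).
Divide through and combine into a single rational function.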